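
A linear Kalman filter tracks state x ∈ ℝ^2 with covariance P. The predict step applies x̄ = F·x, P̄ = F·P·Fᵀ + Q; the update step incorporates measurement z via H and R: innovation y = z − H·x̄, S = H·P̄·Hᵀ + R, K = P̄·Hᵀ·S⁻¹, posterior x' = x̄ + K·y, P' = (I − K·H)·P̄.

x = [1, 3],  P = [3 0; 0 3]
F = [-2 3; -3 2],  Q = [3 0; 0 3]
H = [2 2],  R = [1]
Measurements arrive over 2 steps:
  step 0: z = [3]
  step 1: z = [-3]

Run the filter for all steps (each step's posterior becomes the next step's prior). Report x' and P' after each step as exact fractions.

step 0: x̄ = F·x = [7, 3]
step 0: P̄ = F·P·Fᵀ + Q = [42 36; 36 42]
step 0: y = z − H·x̄ = [-17]
step 0: S = H·P̄·Hᵀ + R = [625]
step 0: K = P̄·Hᵀ·S⁻¹ = [156/625; 156/625]
step 0: x' = x̄ + K·y = [1723/625, -777/625]
step 0: P' = (I − K·H)·P̄ = [1914/625 -1836/625; -1836/625 1914/625]
step 1: x̄ = F·x = [-5777/625, -6723/625]
step 1: P̄ = F·P·Fᵀ + Q = [48789/625 46836/625; 46836/625 48789/625]
step 1: y = z − H·x̄ = [37]
step 1: S = H·P̄·Hᵀ + R = [1225]
step 1: K = P̄·Hᵀ·S⁻¹ = [306/1225; 306/1225]
step 1: x' = x̄ + K·y = [-23/30625, -46377/30625]
step 1: P' = (I − K·H)·P̄ = [49761/30625 -45936/30625; -45936/30625 49761/30625]

step 0: x' = [1723/625, -777/625], P' = [1914/625 -1836/625; -1836/625 1914/625]
step 1: x' = [-23/30625, -46377/30625], P' = [49761/30625 -45936/30625; -45936/30625 49761/30625]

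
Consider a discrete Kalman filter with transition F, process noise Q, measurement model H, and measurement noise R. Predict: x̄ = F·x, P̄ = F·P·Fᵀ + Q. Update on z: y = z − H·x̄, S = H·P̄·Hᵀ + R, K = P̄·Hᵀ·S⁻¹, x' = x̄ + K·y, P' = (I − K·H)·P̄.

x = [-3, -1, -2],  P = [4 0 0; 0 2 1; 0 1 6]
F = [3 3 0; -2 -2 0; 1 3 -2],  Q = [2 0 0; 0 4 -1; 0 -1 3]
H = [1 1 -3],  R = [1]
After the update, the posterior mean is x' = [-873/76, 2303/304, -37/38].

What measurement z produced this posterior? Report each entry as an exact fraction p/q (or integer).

x̄ = F·x = [-12, 8, -2]
P̄ = F·P·Fᵀ + Q = [56 -36 24; -36 28 -17; 24 -17 37]
S = H·P̄·Hᵀ + R = [304]
K = P̄·Hᵀ·S⁻¹ = [-13/76; 43/304; -13/38]
x' − x̄ = [39/76, -129/304, 39/38] = K·y
y = (KᵀK)⁻¹·Kᵀ·(x' − x̄) = [-3]
z = y + H·x̄ = [-3] + [2] = [-1]

z = [-1]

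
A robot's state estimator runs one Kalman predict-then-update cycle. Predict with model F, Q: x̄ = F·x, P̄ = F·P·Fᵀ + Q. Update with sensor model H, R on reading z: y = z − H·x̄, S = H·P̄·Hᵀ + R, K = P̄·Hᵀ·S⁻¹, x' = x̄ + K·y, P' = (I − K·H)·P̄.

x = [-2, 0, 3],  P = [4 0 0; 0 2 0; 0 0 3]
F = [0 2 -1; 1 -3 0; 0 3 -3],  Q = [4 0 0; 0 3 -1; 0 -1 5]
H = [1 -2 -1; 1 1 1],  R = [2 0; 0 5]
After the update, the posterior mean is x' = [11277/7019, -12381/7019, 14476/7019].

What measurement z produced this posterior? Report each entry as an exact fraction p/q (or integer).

x̄ = F·x = [-3, -2, -9]
P̄ = F·P·Fᵀ + Q = [15 -12 21; -12 25 -19; 21 -19 50]
S = H·P̄·Hᵀ + R = [97 -16; -16 75]
K = P̄·Hᵀ·S⁻¹ = [1734/7019 2616/7019; -3321/7019 -1270/7019; 1507/7019 5188/7019]
x' − x̄ = [32334/7019, 1657/7019, 77647/7019] = K·y
y = (KᵀK)⁻¹·Kᵀ·(x' − x̄) = [-7, 17]
z = y + H·x̄ = [-7, 17] + [10, -14] = [3, 3]

z = [3, 3]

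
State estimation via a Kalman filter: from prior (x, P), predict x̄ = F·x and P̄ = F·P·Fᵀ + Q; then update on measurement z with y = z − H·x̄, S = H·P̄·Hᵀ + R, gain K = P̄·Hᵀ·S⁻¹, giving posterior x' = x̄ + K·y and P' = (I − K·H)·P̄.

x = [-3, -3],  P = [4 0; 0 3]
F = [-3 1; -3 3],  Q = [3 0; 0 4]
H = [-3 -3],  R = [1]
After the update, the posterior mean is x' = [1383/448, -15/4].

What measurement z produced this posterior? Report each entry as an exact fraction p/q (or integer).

z = [2]

x̄ = F·x = [6, 0]
P̄ = F·P·Fᵀ + Q = [42 45; 45 67]
S = H·P̄·Hᵀ + R = [1792]
K = P̄·Hᵀ·S⁻¹ = [-261/1792; -3/16]
x' − x̄ = [-1305/448, -15/4] = K·y
y = (KᵀK)⁻¹·Kᵀ·(x' − x̄) = [20]
z = y + H·x̄ = [20] + [-18] = [2]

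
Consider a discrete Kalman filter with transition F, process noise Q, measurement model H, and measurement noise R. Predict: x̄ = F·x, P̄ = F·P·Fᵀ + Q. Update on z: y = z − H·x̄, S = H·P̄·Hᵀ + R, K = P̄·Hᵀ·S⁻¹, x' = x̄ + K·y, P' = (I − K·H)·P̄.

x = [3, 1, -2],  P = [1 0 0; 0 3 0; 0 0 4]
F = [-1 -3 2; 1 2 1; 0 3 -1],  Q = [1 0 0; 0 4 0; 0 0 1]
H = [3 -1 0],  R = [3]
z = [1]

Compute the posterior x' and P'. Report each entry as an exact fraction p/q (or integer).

x̄ = F·x = [-10, 3, 5]
P̄ = F·P·Fᵀ + Q = [45 -11 -35; -11 21 14; -35 14 32]
y = z − H·x̄ = [34]
S = H·P̄·Hᵀ + R = [495]
K = P̄·Hᵀ·S⁻¹ = [146/495; -6/55; -119/495]
x' = x̄ + K·y = [14/495, -39/55, -1571/495]
P' = (I − K·H)·P̄ = [959/495 271/55 49/495; 271/55 831/55 56/55; 49/495 56/55 1679/495]

x' = [14/495, -39/55, -1571/495]
P' = [959/495 271/55 49/495; 271/55 831/55 56/55; 49/495 56/55 1679/495]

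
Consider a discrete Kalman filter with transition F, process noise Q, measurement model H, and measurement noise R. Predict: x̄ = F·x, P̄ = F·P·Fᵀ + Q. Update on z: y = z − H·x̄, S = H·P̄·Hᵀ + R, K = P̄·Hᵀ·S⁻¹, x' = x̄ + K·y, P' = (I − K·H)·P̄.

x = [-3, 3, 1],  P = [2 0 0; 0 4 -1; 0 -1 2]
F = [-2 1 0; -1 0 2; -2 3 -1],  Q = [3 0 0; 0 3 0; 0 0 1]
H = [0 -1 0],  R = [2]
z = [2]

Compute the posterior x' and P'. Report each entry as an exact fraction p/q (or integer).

x' = [121/15, -16/15, 84/5]
P' = [221/15 4/15 109/5; 4/15 26/15 -4/5; 109/5 -4/5 253/5]

x̄ = F·x = [9, 5, 14]
P̄ = F·P·Fᵀ + Q = [15 2 21; 2 13 -6; 21 -6 53]
y = z − H·x̄ = [7]
S = H·P̄·Hᵀ + R = [15]
K = P̄·Hᵀ·S⁻¹ = [-2/15; -13/15; 2/5]
x' = x̄ + K·y = [121/15, -16/15, 84/5]
P' = (I − K·H)·P̄ = [221/15 4/15 109/5; 4/15 26/15 -4/5; 109/5 -4/5 253/5]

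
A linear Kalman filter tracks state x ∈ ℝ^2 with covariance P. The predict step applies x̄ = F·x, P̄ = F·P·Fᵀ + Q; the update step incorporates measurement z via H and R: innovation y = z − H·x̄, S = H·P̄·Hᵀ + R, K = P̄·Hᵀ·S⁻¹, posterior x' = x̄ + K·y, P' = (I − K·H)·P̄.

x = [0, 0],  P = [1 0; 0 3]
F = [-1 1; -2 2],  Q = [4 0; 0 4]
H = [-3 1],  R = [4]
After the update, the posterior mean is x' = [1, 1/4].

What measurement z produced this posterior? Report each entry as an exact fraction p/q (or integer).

z = [-3]

x̄ = F·x = [0, 0]
P̄ = F·P·Fᵀ + Q = [8 8; 8 20]
S = H·P̄·Hᵀ + R = [48]
K = P̄·Hᵀ·S⁻¹ = [-1/3; -1/12]
x' − x̄ = [1, 1/4] = K·y
y = (KᵀK)⁻¹·Kᵀ·(x' − x̄) = [-3]
z = y + H·x̄ = [-3] + [0] = [-3]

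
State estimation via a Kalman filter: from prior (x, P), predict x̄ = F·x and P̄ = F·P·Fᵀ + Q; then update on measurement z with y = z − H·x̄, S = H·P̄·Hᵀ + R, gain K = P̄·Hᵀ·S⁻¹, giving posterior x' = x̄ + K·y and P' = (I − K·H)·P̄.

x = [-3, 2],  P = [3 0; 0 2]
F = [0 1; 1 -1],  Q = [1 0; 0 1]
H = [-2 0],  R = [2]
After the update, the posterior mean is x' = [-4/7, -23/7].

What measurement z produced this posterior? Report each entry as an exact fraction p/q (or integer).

z = [2]

x̄ = F·x = [2, -5]
P̄ = F·P·Fᵀ + Q = [3 -2; -2 6]
S = H·P̄·Hᵀ + R = [14]
K = P̄·Hᵀ·S⁻¹ = [-3/7; 2/7]
x' − x̄ = [-18/7, 12/7] = K·y
y = (KᵀK)⁻¹·Kᵀ·(x' − x̄) = [6]
z = y + H·x̄ = [6] + [-4] = [2]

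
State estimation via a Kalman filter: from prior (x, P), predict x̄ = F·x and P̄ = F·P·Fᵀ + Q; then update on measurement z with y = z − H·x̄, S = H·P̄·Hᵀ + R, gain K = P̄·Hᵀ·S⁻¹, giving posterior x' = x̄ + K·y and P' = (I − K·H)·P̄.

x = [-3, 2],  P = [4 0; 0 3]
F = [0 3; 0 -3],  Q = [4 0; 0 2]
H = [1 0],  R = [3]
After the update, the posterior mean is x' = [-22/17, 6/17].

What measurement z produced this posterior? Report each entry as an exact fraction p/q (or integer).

x̄ = F·x = [6, -6]
P̄ = F·P·Fᵀ + Q = [31 -27; -27 29]
S = H·P̄·Hᵀ + R = [34]
K = P̄·Hᵀ·S⁻¹ = [31/34; -27/34]
x' − x̄ = [-124/17, 108/17] = K·y
y = (KᵀK)⁻¹·Kᵀ·(x' − x̄) = [-8]
z = y + H·x̄ = [-8] + [6] = [-2]

z = [-2]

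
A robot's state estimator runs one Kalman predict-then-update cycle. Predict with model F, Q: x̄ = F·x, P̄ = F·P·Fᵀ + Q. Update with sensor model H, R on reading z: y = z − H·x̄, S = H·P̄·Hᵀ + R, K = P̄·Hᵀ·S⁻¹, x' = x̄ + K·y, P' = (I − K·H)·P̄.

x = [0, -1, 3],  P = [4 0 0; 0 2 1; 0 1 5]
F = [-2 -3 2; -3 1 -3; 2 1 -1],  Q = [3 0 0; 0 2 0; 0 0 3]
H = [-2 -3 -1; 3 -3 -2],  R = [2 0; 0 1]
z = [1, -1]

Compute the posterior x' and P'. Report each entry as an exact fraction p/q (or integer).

x' = [-221499/906257, -33766/82387, 656641/906257]
P' = [278541/906257 -35299/82387 919089/906257; -35299/82387 108985/82387 -212909/82387; 919089/906257 -212909/82387 4938249/906257]

x̄ = F·x = [9, -10, -4]
P̄ = F·P·Fᵀ + Q = [45 -1 -27; -1 79 -11; -27 -11 24]
y = z − H·x̄ = [-15, -66]
S = H·P̄·Hᵀ + R = [731 366; 366 1423]
K = P̄·Hᵀ·S⁻¹ = [-155652/906257 162312/906257; -21724/82387 -7034/82387; 124785/906257 -93234/906257]
x' = x̄ + K·y = [-221499/906257, -33766/82387, 656641/906257]
P' = (I − K·H)·P̄ = [278541/906257 -35299/82387 919089/906257; -35299/82387 108985/82387 -212909/82387; 919089/906257 -212909/82387 4938249/906257]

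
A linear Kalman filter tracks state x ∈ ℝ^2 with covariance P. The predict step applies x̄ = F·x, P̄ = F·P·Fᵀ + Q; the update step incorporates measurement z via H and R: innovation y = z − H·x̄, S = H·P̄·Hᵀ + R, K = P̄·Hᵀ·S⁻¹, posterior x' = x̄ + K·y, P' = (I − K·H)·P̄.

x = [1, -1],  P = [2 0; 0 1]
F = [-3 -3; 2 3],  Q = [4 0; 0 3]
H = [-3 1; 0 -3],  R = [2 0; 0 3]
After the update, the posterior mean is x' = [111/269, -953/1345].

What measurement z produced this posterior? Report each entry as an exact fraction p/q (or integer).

z = [-2, 2]

x̄ = F·x = [0, -1]
P̄ = F·P·Fᵀ + Q = [31 -21; -21 20]
S = H·P̄·Hᵀ + R = [427 -249; -249 183]
K = P̄·Hᵀ·S⁻¹ = [-345/1076 -99/1076; 83/5380 -1651/5380]
x' − x̄ = [111/269, 392/1345] = K·y
y = (KᵀK)⁻¹·Kᵀ·(x' − x̄) = [-1, -1]
z = y + H·x̄ = [-1, -1] + [-1, 3] = [-2, 2]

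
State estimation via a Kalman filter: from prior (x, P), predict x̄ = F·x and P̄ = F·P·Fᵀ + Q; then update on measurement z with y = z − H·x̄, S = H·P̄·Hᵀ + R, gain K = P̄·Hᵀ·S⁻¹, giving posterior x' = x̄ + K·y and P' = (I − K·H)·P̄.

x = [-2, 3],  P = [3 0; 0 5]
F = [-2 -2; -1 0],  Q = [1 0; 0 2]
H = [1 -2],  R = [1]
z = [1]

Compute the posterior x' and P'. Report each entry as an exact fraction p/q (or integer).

x' = [29/10, 16/15]
P' = [183/10 44/5; 44/5 67/15]

x̄ = F·x = [-2, 2]
P̄ = F·P·Fᵀ + Q = [33 6; 6 5]
y = z − H·x̄ = [7]
S = H·P̄·Hᵀ + R = [30]
K = P̄·Hᵀ·S⁻¹ = [7/10; -2/15]
x' = x̄ + K·y = [29/10, 16/15]
P' = (I − K·H)·P̄ = [183/10 44/5; 44/5 67/15]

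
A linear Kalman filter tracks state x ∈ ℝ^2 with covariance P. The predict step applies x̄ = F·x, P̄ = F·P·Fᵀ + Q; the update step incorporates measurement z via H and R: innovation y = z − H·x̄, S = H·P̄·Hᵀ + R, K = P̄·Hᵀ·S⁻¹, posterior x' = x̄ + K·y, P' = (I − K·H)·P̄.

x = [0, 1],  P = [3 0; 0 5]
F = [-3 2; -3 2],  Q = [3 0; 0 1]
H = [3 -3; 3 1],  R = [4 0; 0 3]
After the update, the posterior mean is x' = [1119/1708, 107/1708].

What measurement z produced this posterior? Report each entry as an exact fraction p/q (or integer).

z = [2, 2]

x̄ = F·x = [2, 2]
P̄ = F·P·Fᵀ + Q = [50 47; 47 48]
S = H·P̄·Hᵀ + R = [40 24; 24 783]
K = P̄·Hᵀ·S⁻¹ = [773/10248 958/3843; -765/3416 106/427]
x' − x̄ = [-2297/1708, -3309/1708] = K·y
y = (KᵀK)⁻¹·Kᵀ·(x' − x̄) = [2, -6]
z = y + H·x̄ = [2, -6] + [0, 8] = [2, 2]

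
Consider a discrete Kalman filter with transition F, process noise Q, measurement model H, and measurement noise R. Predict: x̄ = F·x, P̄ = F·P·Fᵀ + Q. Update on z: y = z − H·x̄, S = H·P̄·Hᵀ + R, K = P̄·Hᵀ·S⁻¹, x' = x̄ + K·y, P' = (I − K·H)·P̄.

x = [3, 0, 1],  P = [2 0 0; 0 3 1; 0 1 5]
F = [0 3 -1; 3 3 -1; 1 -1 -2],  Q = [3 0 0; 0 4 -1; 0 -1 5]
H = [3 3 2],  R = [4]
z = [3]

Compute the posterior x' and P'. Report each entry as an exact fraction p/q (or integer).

x' = [-881/253, 1128/253, 17/253]
P' = [12036/1265 -2278/1265 -14323/1265; -2278/1265 10544/1265 -11951/1265; -14323/1265 -11951/1265 39529/1265]

x̄ = F·x = [-1, 8, 1]
P̄ = F·P·Fᵀ + Q = [29 26 -4; 26 48 1; -4 1 34]
y = z − H·x̄ = [-20]
S = H·P̄·Hᵀ + R = [1265]
K = P̄·Hᵀ·S⁻¹ = [157/1265; 224/1265; 59/1265]
x' = x̄ + K·y = [-881/253, 1128/253, 17/253]
P' = (I − K·H)·P̄ = [12036/1265 -2278/1265 -14323/1265; -2278/1265 10544/1265 -11951/1265; -14323/1265 -11951/1265 39529/1265]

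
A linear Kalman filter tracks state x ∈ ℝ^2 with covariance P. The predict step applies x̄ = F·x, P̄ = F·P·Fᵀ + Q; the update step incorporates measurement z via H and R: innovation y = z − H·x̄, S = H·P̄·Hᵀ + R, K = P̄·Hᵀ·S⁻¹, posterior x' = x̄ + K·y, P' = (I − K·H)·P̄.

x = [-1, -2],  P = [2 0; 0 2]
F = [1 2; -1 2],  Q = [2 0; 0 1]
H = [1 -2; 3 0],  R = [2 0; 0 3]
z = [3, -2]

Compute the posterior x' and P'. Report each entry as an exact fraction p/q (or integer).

x̄ = F·x = [-5, -3]
P̄ = F·P·Fᵀ + Q = [12 6; 6 11]
y = z − H·x̄ = [2, 13]
S = H·P̄·Hᵀ + R = [34 0; 0 111]
K = P̄·Hᵀ·S⁻¹ = [0 12/37; -8/17 6/37]
x' = x̄ + K·y = [-29/37, -1153/629]
P' = (I − K·H)·P̄ = [12/37 6/37; 6/37 347/629]

x' = [-29/37, -1153/629]
P' = [12/37 6/37; 6/37 347/629]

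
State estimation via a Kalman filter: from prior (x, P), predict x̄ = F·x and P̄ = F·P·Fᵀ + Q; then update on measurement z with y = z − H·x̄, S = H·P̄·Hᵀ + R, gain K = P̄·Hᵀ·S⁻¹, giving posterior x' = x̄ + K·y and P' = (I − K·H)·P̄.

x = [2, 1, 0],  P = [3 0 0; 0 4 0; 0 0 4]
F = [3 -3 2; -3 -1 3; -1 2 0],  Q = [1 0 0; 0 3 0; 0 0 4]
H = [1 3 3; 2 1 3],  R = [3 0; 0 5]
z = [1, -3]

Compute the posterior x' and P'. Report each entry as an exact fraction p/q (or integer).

x̄ = F·x = [3, -7, 0]
P̄ = F·P·Fᵀ + Q = [80 9 -33; 9 70 1; -33 1 23]
y = z − H·x̄ = [19, -2]
S = H·P̄·Hᵀ + R = [794 355; 355 248]
K = P̄·Hᵀ·S⁻¹ = [-7622/23629 17580/23629; 22751/70887 -6556/70887; 8252/70887 -10669/70887]
x' = x̄ + K·y = [-109091/23629, -50828/70887, 178126/70887]
P' = (I − K·H)·P̄ = [720696/23629 304965/23629 -552819/23629; 304965/23629 507964/70887 -790178/70887; -552819/23629 -790178/70887 1351249/70887]

x' = [-109091/23629, -50828/70887, 178126/70887]
P' = [720696/23629 304965/23629 -552819/23629; 304965/23629 507964/70887 -790178/70887; -552819/23629 -790178/70887 1351249/70887]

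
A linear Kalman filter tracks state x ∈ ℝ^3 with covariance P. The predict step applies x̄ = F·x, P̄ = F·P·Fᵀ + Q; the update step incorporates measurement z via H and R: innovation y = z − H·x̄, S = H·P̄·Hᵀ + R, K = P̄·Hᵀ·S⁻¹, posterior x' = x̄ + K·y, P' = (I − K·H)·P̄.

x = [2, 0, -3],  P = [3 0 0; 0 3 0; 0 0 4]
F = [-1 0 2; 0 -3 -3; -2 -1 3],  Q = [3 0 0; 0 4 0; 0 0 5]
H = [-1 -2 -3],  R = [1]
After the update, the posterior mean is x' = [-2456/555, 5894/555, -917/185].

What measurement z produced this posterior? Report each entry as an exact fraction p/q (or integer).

x̄ = F·x = [-8, 9, -13]
P̄ = F·P·Fᵀ + Q = [22 -24 30; -24 67 -27; 30 -27 56]
S = H·P̄·Hᵀ + R = [555]
K = P̄·Hᵀ·S⁻¹ = [-64/555; -29/555; -48/185]
x' − x̄ = [1984/555, 899/555, 1488/185] = K·y
y = (KᵀK)⁻¹·Kᵀ·(x' − x̄) = [-31]
z = y + H·x̄ = [-31] + [29] = [-2]

z = [-2]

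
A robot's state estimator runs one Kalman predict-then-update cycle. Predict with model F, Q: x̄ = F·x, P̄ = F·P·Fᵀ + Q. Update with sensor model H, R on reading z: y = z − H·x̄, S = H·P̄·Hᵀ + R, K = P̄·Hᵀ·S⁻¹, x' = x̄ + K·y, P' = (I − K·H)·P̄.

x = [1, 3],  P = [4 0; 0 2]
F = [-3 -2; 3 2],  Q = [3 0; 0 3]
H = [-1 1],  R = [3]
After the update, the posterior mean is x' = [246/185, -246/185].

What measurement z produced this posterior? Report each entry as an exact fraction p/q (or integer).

x̄ = F·x = [-9, 9]
P̄ = F·P·Fᵀ + Q = [47 -44; -44 47]
S = H·P̄·Hᵀ + R = [185]
K = P̄·Hᵀ·S⁻¹ = [-91/185; 91/185]
x' − x̄ = [1911/185, -1911/185] = K·y
y = (KᵀK)⁻¹·Kᵀ·(x' − x̄) = [-21]
z = y + H·x̄ = [-21] + [18] = [-3]

z = [-3]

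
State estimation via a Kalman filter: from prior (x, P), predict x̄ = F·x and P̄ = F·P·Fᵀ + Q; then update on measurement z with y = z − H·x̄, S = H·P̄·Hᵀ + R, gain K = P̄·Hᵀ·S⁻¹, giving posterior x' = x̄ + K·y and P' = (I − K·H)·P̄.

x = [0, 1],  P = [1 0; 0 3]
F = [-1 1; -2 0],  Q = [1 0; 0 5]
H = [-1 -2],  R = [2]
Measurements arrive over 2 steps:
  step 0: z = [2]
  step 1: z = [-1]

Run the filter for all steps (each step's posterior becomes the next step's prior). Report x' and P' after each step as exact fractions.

step 0: x̄ = F·x = [1, 0]
step 0: P̄ = F·P·Fᵀ + Q = [5 2; 2 9]
step 0: y = z − H·x̄ = [3]
step 0: S = H·P̄·Hᵀ + R = [51]
step 0: K = P̄·Hᵀ·S⁻¹ = [-3/17; -20/51]
step 0: x' = x̄ + K·y = [8/17, -20/17]
step 0: P' = (I − K·H)·P̄ = [58/17 -26/17; -26/17 59/51]
step 1: x̄ = F·x = [-28/17, -16/17]
step 1: P̄ = F·P·Fᵀ + Q = [440/51 168/17; 168/17 317/17]
step 1: y = z − H·x̄ = [-77/17]
step 1: S = H·P̄·Hᵀ + R = [6362/51]
step 1: K = P̄·Hᵀ·S⁻¹ = [-724/3181; -1203/3181]
step 1: x' = x̄ + K·y = [-1960/3181, 2455/3181]
step 1: P' = (I − K·H)·P̄ = [6888/3181 -2720/3181; -2720/3181 2563/3181]

step 0: x' = [8/17, -20/17], P' = [58/17 -26/17; -26/17 59/51]
step 1: x' = [-1960/3181, 2455/3181], P' = [6888/3181 -2720/3181; -2720/3181 2563/3181]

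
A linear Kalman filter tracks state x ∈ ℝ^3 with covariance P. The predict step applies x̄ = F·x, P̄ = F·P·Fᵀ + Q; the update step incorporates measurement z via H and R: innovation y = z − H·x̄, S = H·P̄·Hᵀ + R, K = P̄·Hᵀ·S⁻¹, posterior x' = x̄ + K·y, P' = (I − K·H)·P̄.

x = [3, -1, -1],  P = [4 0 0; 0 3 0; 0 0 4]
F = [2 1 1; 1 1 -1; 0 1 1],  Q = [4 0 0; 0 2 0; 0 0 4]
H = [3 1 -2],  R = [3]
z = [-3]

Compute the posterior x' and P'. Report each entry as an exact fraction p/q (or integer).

x' = [-568/265, 3/265, -486/265]
P' = [1679/265 -809/265 2003/265; -809/265 2149/265 -193/265; 2003/265 -193/265 2911/265]

x̄ = F·x = [4, 3, -2]
P̄ = F·P·Fᵀ + Q = [27 7 7; 7 13 -1; 7 -1 11]
y = z − H·x̄ = [-22]
S = H·P̄·Hᵀ + R = [265]
K = P̄·Hᵀ·S⁻¹ = [74/265; 36/265; -2/265]
x' = x̄ + K·y = [-568/265, 3/265, -486/265]
P' = (I − K·H)·P̄ = [1679/265 -809/265 2003/265; -809/265 2149/265 -193/265; 2003/265 -193/265 2911/265]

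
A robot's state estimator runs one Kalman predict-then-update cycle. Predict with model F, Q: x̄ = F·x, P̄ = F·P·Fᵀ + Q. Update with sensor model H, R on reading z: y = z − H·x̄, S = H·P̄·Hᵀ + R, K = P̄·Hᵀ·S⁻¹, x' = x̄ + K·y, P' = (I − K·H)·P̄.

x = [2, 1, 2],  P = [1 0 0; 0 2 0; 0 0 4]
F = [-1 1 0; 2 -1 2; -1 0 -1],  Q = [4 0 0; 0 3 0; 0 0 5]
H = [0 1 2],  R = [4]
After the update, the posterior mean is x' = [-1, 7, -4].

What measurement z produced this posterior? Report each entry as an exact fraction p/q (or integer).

x̄ = F·x = [-1, 7, -4]
P̄ = F·P·Fᵀ + Q = [7 -4 1; -4 25 -10; 1 -10 10]
S = H·P̄·Hᵀ + R = [29]
K = P̄·Hᵀ·S⁻¹ = [-2/29; 5/29; 10/29]
x' − x̄ = [0, 0, 0] = K·y
y = (KᵀK)⁻¹·Kᵀ·(x' − x̄) = [0]
z = y + H·x̄ = [0] + [-1] = [-1]

z = [-1]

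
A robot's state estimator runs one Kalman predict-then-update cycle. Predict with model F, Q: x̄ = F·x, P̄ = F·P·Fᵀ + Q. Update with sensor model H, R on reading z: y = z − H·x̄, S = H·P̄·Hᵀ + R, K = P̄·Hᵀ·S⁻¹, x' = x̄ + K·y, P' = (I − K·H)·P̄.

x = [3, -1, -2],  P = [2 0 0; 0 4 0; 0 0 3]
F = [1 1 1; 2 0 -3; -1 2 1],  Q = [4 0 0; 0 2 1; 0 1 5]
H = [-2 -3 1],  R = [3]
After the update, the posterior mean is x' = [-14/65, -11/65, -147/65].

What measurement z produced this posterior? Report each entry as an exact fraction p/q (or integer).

z = [-1]

x̄ = F·x = [0, 12, -7]
P̄ = F·P·Fᵀ + Q = [13 -5 9; -5 37 -12; 9 -12 26]
S = H·P̄·Hᵀ + R = [390]
K = P̄·Hᵀ·S⁻¹ = [-1/195; -113/390; 22/195]
x' − x̄ = [-14/65, -791/65, 308/65] = K·y
y = (KᵀK)⁻¹·Kᵀ·(x' − x̄) = [42]
z = y + H·x̄ = [42] + [-43] = [-1]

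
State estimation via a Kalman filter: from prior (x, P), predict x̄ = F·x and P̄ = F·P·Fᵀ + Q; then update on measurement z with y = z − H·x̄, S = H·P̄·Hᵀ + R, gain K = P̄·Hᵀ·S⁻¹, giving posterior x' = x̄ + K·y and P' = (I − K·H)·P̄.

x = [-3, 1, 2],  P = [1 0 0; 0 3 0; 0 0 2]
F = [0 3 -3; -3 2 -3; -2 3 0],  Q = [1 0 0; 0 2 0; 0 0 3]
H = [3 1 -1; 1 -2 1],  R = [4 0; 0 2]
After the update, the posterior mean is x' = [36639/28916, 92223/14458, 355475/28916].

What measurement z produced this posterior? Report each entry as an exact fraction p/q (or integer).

x̄ = F·x = [-3, 5, 9]
P̄ = F·P·Fᵀ + Q = [46 36 27; 36 41 24; 27 24 34]
S = H·P̄·Hᵀ + R = [499 -32; -32 60]
K = P̄·Hᵀ·S⁻¹ = [2213/7229 5203/28916; 1699/7229 -3489/14458; 1169/7229 8759/28916]
x' − x̄ = [123387/28916, 19933/14458, 95231/28916] = K·y
y = (KᵀK)⁻¹·Kᵀ·(x' − x̄) = [11, 5]
z = y + H·x̄ = [11, 5] + [-13, -4] = [-2, 1]

z = [-2, 1]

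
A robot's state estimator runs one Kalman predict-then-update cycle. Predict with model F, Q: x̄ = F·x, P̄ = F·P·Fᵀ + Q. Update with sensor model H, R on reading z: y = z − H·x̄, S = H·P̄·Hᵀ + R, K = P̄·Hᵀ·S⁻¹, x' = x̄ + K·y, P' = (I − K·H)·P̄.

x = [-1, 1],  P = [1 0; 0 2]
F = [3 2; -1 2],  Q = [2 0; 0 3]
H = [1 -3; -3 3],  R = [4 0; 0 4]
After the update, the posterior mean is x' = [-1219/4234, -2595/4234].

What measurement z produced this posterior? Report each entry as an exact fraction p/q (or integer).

x̄ = F·x = [-1, 3]
P̄ = F·P·Fᵀ + Q = [19 5; 5 12]
S = H·P̄·Hᵀ + R = [101 -105; -105 193]
K = P̄·Hᵀ·S⁻¹ = [-1819/4234 -1911/4234; -1889/4234 -567/4234]
x' − x̄ = [3015/4234, -15297/4234] = K·y
y = (KᵀK)⁻¹·Kᵀ·(x' − x̄) = [12, -13]
z = y + H·x̄ = [12, -13] + [-10, 12] = [2, -1]

z = [2, -1]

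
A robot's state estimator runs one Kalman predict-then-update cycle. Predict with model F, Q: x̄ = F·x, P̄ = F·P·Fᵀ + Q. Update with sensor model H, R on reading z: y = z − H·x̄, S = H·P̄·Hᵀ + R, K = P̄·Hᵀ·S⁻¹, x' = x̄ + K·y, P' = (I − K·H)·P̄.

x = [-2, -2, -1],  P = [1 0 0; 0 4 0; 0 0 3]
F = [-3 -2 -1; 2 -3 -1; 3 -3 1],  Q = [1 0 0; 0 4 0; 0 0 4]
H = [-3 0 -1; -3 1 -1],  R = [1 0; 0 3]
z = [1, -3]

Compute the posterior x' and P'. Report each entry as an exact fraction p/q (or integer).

x̄ = F·x = [11, 3, -1]
P̄ = F·P·Fᵀ + Q = [29 21 12; 21 47 39; 12 39 52]
y = z − H·x̄ = [33, 26]
S = H·P̄·Hᵀ + R = [386 283; 283 231]
K = P̄·Hᵀ·S⁻¹ = [-795/9077 -2091/9077; -7997/9077 7636/9077; -6461/9077 5990/9077]
x' = x̄ + K·y = [19246/9077, -38134/9077, -66550/9077]
P' = (I − K·H)·P̄ = [21430/9077 -5478/9077 -63495/9077; -5478/9077 30905/9077 24431/9077; -63495/9077 24431/9077 196946/9077]

x' = [19246/9077, -38134/9077, -66550/9077]
P' = [21430/9077 -5478/9077 -63495/9077; -5478/9077 30905/9077 24431/9077; -63495/9077 24431/9077 196946/9077]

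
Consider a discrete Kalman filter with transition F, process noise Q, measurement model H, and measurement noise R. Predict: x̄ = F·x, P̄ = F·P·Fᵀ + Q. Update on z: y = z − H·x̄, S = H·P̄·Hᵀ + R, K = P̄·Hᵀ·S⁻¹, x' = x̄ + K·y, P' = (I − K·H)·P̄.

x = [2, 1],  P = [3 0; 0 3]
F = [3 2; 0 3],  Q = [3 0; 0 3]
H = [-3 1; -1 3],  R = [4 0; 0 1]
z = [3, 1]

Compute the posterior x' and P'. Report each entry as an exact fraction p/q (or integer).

x̄ = F·x = [8, 3]
P̄ = F·P·Fᵀ + Q = [42 18; 18 30]
y = z − H·x̄ = [24, 0]
S = H·P̄·Hᵀ + R = [304 36; 36 205]
K = P̄·Hᵀ·S⁻¹ = [-5643/15256 471/3814; -939/7628 711/1907]
x' = x̄ + K·y = [-1673/1907, 87/1907]
P' = (I − K·H)·P̄ = [2175/3814 441/1907; 441/1907 384/1907]

x' = [-1673/1907, 87/1907]
P' = [2175/3814 441/1907; 441/1907 384/1907]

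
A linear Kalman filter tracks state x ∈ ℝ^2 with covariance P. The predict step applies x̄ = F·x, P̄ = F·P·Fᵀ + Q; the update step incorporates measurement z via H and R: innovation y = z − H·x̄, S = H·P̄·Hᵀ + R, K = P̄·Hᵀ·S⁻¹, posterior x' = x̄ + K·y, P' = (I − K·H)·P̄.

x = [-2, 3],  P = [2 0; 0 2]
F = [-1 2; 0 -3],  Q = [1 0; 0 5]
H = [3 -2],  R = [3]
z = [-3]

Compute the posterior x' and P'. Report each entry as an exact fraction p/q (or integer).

x' = [139/338, 324/169]
P' = [469/338 309/169; 309/169 525/169]

x̄ = F·x = [8, -9]
P̄ = F·P·Fᵀ + Q = [11 -12; -12 23]
y = z − H·x̄ = [-45]
S = H·P̄·Hᵀ + R = [338]
K = P̄·Hᵀ·S⁻¹ = [57/338; -41/169]
x' = x̄ + K·y = [139/338, 324/169]
P' = (I − K·H)·P̄ = [469/338 309/169; 309/169 525/169]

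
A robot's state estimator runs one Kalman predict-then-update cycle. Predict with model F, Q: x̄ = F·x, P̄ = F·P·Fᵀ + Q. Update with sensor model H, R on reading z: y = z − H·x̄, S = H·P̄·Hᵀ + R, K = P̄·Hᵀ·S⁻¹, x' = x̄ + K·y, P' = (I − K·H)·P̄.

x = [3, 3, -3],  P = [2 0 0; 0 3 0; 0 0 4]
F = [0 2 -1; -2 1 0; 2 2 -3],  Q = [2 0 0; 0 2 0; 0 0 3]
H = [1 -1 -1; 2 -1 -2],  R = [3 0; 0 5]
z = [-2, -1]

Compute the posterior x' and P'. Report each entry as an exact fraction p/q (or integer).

x̄ = F·x = [9, -3, 21]
P̄ = F·P·Fᵀ + Q = [18 6 24; 6 13 -2; 24 -2 59]
y = z − H·x̄ = [7, 20]
S = H·P̄·Hᵀ + R = [29 47; 47 102]
K = P̄·Hᵀ·S⁻¹ = [-54/107 6/107; -93/107 46/107; -170/749 -421/749]
x' = x̄ + K·y = [705/107, -52/107, 6119/749]
P' = (I − K·H)·P̄ = [1386/107 354/107 1194/107; 354/107 788/107 -155/107; 1194/107 -155/107 9953/749]

x' = [705/107, -52/107, 6119/749]
P' = [1386/107 354/107 1194/107; 354/107 788/107 -155/107; 1194/107 -155/107 9953/749]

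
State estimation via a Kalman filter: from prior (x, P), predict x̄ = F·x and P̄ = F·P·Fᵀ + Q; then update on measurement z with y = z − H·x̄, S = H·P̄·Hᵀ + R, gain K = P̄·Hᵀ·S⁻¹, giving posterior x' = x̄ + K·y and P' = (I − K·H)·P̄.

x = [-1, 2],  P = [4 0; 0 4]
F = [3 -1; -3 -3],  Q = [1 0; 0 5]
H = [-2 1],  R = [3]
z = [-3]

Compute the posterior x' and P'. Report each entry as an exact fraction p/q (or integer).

x̄ = F·x = [-5, -3]
P̄ = F·P·Fᵀ + Q = [41 -24; -24 77]
y = z − H·x̄ = [-10]
S = H·P̄·Hᵀ + R = [340]
K = P̄·Hᵀ·S⁻¹ = [-53/170; 25/68]
x' = x̄ + K·y = [-32/17, -227/34]
P' = (I − K·H)·P̄ = [676/85 509/34; 509/34 2111/68]

x' = [-32/17, -227/34]
P' = [676/85 509/34; 509/34 2111/68]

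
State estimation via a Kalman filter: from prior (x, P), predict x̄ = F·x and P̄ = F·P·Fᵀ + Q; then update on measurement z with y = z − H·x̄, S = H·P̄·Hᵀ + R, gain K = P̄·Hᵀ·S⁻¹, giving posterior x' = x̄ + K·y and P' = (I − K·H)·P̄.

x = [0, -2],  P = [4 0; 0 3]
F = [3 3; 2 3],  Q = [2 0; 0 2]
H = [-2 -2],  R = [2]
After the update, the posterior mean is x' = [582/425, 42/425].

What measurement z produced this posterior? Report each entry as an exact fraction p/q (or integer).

x̄ = F·x = [-6, -6]
P̄ = F·P·Fᵀ + Q = [65 51; 51 45]
S = H·P̄·Hᵀ + R = [850]
K = P̄·Hᵀ·S⁻¹ = [-116/425; -96/425]
x' − x̄ = [3132/425, 2592/425] = K·y
y = (KᵀK)⁻¹·Kᵀ·(x' − x̄) = [-27]
z = y + H·x̄ = [-27] + [24] = [-3]

z = [-3]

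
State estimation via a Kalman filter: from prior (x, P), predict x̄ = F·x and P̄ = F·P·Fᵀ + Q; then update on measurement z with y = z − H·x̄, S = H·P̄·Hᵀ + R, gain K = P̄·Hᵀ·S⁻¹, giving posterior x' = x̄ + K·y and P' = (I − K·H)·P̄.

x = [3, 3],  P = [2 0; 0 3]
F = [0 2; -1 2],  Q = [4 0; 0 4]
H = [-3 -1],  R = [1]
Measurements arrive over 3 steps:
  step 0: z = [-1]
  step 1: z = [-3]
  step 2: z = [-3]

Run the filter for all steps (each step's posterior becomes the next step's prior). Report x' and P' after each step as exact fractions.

step 0: x̄ = F·x = [6, 3]
step 0: P̄ = F·P·Fᵀ + Q = [16 12; 12 18]
step 0: y = z − H·x̄ = [20]
step 0: S = H·P̄·Hᵀ + R = [235]
step 0: K = P̄·Hᵀ·S⁻¹ = [-12/47; -54/235]
step 0: x' = x̄ + K·y = [42/47, -75/47]
step 0: P' = (I − K·H)·P̄ = [32/47 -84/47; -84/47 1314/235]
step 1: x̄ = F·x = [-150/47, -192/47]
step 1: P̄ = F·P·Fᵀ + Q = [6196/235 6096/235; 6096/235 8036/235]
step 1: y = z − H·x̄ = [-783/47]
step 1: S = H·P̄·Hᵀ + R = [100611/235]
step 1: K = P̄·Hᵀ·S⁻¹ = [-8228/33537; -26324/100611]
step 1: x' = x̄ + K·y = [10014/11179, 3060/11179]
step 1: P' = (I − K·H)·P̄ = [6660/11179 -51712/33537; -51712/33537 491732/100611]
step 2: x̄ = F·x = [6120/11179, -3894/11179]
step 2: P̄ = F·P·Fᵀ + Q = [2369372/100611 2277200/100611; 2277200/100611 3049856/100611]
step 2: y = z − H·x̄ = [-19071/11179]
step 2: S = H·P̄·Hᵀ + R = [38138015/100611]
step 2: K = P̄·Hᵀ·S⁻¹ = [-9385316/38138015; -9881456/38138015]
step 2: x' = x̄ + K·y = [36889884/38138015, 3572754/38138015]
step 2: P' = (I − K·H)·P̄ = [22651484/38138015 -58569136/38138015; -58569136/38138015 185588864/38138015]

step 0: x' = [42/47, -75/47], P' = [32/47 -84/47; -84/47 1314/235]
step 1: x' = [10014/11179, 3060/11179], P' = [6660/11179 -51712/33537; -51712/33537 491732/100611]
step 2: x' = [36889884/38138015, 3572754/38138015], P' = [22651484/38138015 -58569136/38138015; -58569136/38138015 185588864/38138015]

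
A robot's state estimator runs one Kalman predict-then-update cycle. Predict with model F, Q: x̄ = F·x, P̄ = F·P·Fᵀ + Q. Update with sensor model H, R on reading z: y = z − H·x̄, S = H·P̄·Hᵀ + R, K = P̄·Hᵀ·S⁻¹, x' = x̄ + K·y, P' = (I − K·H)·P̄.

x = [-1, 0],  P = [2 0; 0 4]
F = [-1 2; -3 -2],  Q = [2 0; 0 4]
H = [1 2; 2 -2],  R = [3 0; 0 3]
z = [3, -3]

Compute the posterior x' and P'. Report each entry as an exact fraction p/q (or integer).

x' = [169/2789, 4287/2789]
P' = [1780/2789 430/2789; 430/2789 1138/2789]

x̄ = F·x = [1, 3]
P̄ = F·P·Fᵀ + Q = [20 -10; -10 38]
y = z − H·x̄ = [-4, 1]
S = H·P̄·Hᵀ + R = [135 -132; -132 315]
K = P̄·Hᵀ·S⁻¹ = [880/2789 900/2789; 902/2789 -472/2789]
x' = x̄ + K·y = [169/2789, 4287/2789]
P' = (I − K·H)·P̄ = [1780/2789 430/2789; 430/2789 1138/2789]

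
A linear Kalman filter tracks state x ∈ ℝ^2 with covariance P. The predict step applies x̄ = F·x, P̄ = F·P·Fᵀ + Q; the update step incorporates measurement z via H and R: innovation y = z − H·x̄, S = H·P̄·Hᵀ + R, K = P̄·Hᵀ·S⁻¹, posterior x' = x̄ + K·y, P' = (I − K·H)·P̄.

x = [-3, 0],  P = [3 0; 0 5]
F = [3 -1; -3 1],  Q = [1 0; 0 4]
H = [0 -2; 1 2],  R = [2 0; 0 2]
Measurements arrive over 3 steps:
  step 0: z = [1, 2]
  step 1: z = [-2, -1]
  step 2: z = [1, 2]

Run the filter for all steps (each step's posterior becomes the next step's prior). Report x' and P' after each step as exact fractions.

step 0: x' = [662/523, -57/523], P' = [1378/523 -392/523; -392/523 236/523]
step 1: x' = [-434197/247339, 180765/247339], P' = [647362/247339 -184064/247339; -184064/247339 111206/247339]
step 2: x' = [164285438/116263297, -17902968/116263297], P' = [304167142/116263297 -86480888/116263297; -86480888/116263297 52261004/116263297]

step 0: x̄ = F·x = [-9, 9]
step 0: P̄ = F·P·Fᵀ + Q = [33 -32; -32 36]
step 0: y = z − H·x̄ = [19, -7]
step 0: S = H·P̄·Hᵀ + R = [146 -80; -80 51]
step 0: K = P̄·Hᵀ·S⁻¹ = [392/523 297/523; -236/523 40/523]
step 0: x' = x̄ + K·y = [662/523, -57/523]
step 0: P' = (I − K·H)·P̄ = [1378/523 -392/523; -392/523 236/523]
step 1: x̄ = F·x = [2043/523, -2043/523]
step 1: P̄ = F·P·Fᵀ + Q = [15513/523 -14990/523; -14990/523 17082/523]
step 1: y = z − H·x̄ = [-5132/523, 1520/523]
step 1: S = H·P̄·Hᵀ + R = [69374/523 -38348/523; -38348/523 24927/523]
step 1: K = P̄·Hᵀ·S⁻¹ = [184064/247339 139617/247339; -111206/247339 19174/247339]
step 1: x' = x̄ + K·y = [-434197/247339, 180765/247339]
step 1: P' = (I − K·H)·P̄ = [647362/247339 -184064/247339; -184064/247339 111206/247339]
step 2: x̄ = F·x = [-1483356/247339, 1483356/247339]
step 2: P̄ = F·P·Fᵀ + Q = [7289187/247339 -7041848/247339; -7041848/247339 8031204/247339]
step 2: y = z − H·x̄ = [3214051/247339, -988678/247339]
step 2: S = H·P̄·Hᵀ + R = [32619494/247339 -18041120/247339; -18041120/247339 11741289/247339]
step 2: K = P̄·Hᵀ·S⁻¹ = [86480888/116263297 65602683/116263297; -52261004/116263297 9020560/116263297]
step 2: x' = x̄ + K·y = [164285438/116263297, -17902968/116263297]
step 2: P' = (I − K·H)·P̄ = [304167142/116263297 -86480888/116263297; -86480888/116263297 52261004/116263297]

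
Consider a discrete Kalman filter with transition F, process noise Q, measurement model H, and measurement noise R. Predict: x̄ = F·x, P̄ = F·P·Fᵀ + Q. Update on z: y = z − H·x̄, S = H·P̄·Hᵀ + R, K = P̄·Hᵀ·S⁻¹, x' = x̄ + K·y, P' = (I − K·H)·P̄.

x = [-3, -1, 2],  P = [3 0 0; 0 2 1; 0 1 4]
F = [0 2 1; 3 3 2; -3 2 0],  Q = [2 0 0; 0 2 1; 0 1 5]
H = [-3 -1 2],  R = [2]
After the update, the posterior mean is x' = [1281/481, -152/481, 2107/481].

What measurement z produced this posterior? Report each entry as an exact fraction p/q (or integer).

z = [1]

x̄ = F·x = [0, -8, 7]
P̄ = F·P·Fᵀ + Q = [18 27 10; 27 75 -10; 10 -10 40]
S = H·P̄·Hᵀ + R = [481]
K = P̄·Hᵀ·S⁻¹ = [-61/481; -176/481; 60/481]
x' − x̄ = [1281/481, 3696/481, -1260/481] = K·y
y = (KᵀK)⁻¹·Kᵀ·(x' − x̄) = [-21]
z = y + H·x̄ = [-21] + [22] = [1]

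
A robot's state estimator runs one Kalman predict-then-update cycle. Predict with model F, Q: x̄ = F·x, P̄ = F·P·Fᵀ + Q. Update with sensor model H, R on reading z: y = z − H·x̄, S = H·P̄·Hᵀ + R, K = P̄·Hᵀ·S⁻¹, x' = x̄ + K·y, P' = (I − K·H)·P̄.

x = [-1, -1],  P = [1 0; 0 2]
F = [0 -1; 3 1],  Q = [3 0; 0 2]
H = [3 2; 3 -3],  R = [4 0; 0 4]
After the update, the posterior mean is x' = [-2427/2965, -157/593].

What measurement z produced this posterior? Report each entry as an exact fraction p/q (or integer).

z = [-3, -2]

x̄ = F·x = [1, -4]
P̄ = F·P·Fᵀ + Q = [5 -2; -2 13]
S = H·P̄·Hᵀ + R = [77 -27; -27 202]
K = P̄·Hᵀ·S⁻¹ = [2789/14825 1914/14825; 113/593 -117/593]
x' − x̄ = [-5392/2965, 2215/593] = K·y
y = (KᵀK)⁻¹·Kᵀ·(x' − x̄) = [2, -17]
z = y + H·x̄ = [2, -17] + [-5, 15] = [-3, -2]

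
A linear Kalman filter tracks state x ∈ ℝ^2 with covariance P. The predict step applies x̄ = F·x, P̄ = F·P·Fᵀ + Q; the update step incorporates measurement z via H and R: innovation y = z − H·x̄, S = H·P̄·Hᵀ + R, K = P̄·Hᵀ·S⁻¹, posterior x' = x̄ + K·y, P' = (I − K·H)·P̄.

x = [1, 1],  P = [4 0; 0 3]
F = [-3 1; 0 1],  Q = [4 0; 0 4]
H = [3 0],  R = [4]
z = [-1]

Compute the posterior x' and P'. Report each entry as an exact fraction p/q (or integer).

x̄ = F·x = [-2, 1]
P̄ = F·P·Fᵀ + Q = [43 3; 3 7]
y = z − H·x̄ = [5]
S = H·P̄·Hᵀ + R = [391]
K = P̄·Hᵀ·S⁻¹ = [129/391; 9/391]
x' = x̄ + K·y = [-137/391, 436/391]
P' = (I − K·H)·P̄ = [172/391 12/391; 12/391 2656/391]

x' = [-137/391, 436/391]
P' = [172/391 12/391; 12/391 2656/391]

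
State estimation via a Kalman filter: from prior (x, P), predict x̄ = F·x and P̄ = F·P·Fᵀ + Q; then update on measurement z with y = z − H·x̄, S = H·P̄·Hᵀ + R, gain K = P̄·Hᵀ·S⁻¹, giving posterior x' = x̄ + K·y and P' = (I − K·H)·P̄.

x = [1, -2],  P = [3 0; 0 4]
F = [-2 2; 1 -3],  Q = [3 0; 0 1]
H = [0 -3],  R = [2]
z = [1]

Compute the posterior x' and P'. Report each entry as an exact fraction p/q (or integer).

x' = [-96/181, -53/181]
P' = [1561/181 -30/181; -30/181 40/181]

x̄ = F·x = [-6, 7]
P̄ = F·P·Fᵀ + Q = [31 -30; -30 40]
y = z − H·x̄ = [22]
S = H·P̄·Hᵀ + R = [362]
K = P̄·Hᵀ·S⁻¹ = [45/181; -60/181]
x' = x̄ + K·y = [-96/181, -53/181]
P' = (I − K·H)·P̄ = [1561/181 -30/181; -30/181 40/181]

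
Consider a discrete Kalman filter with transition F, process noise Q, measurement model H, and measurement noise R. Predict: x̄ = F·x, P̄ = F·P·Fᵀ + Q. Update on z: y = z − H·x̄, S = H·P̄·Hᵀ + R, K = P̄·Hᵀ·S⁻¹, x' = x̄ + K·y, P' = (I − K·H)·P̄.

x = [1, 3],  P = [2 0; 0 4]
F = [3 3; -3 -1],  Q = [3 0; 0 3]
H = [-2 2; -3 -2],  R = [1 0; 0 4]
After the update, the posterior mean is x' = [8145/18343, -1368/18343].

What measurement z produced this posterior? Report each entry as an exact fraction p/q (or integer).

x̄ = F·x = [12, -6]
P̄ = F·P·Fᵀ + Q = [57 -30; -30 25]
S = H·P̄·Hᵀ + R = [569 302; 302 257]
K = P̄·Hᵀ·S⁻¹ = [-3732/18343 -3537/18343; 16190/55029 -10460/55029]
x' − x̄ = [-211971/18343, 108690/18343] = K·y
y = (KᵀK)⁻¹·Kᵀ·(x' − x̄) = [35, 23]
z = y + H·x̄ = [35, 23] + [-36, -24] = [-1, -1]

z = [-1, -1]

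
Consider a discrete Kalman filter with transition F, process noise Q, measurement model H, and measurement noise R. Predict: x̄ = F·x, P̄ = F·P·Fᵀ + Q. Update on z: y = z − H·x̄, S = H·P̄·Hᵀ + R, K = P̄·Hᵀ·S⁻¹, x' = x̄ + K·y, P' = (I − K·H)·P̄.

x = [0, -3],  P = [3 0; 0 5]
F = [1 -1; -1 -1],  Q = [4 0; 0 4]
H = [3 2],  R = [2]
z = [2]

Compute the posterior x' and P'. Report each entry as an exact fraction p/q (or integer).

x̄ = F·x = [3, 3]
P̄ = F·P·Fᵀ + Q = [12 2; 2 12]
y = z − H·x̄ = [-13]
S = H·P̄·Hᵀ + R = [182]
K = P̄·Hᵀ·S⁻¹ = [20/91; 15/91]
x' = x̄ + K·y = [1/7, 6/7]
P' = (I − K·H)·P̄ = [292/91 -418/91; -418/91 642/91]

x' = [1/7, 6/7]
P' = [292/91 -418/91; -418/91 642/91]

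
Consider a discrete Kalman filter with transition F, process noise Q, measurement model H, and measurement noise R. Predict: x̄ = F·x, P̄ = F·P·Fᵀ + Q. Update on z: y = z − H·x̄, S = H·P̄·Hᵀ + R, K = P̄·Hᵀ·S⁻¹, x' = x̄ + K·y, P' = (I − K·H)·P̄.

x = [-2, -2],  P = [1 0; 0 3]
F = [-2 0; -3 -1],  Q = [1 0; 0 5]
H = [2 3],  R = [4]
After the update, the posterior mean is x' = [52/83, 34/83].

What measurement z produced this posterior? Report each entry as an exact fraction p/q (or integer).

z = [2]

x̄ = F·x = [4, 8]
P̄ = F·P·Fᵀ + Q = [5 6; 6 17]
S = H·P̄·Hᵀ + R = [249]
K = P̄·Hᵀ·S⁻¹ = [28/249; 21/83]
x' − x̄ = [-280/83, -630/83] = K·y
y = (KᵀK)⁻¹·Kᵀ·(x' − x̄) = [-30]
z = y + H·x̄ = [-30] + [32] = [2]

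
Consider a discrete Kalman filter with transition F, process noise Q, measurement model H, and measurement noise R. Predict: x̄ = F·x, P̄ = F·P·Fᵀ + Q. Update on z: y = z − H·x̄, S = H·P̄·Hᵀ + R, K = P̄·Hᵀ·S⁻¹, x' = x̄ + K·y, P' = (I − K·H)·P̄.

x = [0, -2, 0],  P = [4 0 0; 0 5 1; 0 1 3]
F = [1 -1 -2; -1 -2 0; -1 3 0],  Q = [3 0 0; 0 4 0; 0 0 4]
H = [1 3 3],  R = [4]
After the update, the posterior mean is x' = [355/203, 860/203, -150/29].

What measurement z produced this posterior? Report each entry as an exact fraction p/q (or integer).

z = [-1]

x̄ = F·x = [2, 4, -6]
P̄ = F·P·Fᵀ + Q = [28 10 -25; 10 28 -26; -25 -26 53]
S = H·P̄·Hᵀ + R = [203]
K = P̄·Hᵀ·S⁻¹ = [-17/203; 16/203; 8/29]
x' − x̄ = [-51/203, 48/203, 24/29] = K·y
y = (KᵀK)⁻¹·Kᵀ·(x' − x̄) = [3]
z = y + H·x̄ = [3] + [-4] = [-1]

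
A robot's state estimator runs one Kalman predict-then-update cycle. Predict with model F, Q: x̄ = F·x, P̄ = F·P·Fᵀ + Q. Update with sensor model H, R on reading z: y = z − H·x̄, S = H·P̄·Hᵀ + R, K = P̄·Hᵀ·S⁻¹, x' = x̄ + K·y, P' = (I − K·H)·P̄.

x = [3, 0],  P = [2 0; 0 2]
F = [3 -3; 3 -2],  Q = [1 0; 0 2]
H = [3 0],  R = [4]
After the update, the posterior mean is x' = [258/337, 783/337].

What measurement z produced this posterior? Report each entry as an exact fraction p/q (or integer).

x̄ = F·x = [9, 9]
P̄ = F·P·Fᵀ + Q = [37 30; 30 28]
S = H·P̄·Hᵀ + R = [337]
K = P̄·Hᵀ·S⁻¹ = [111/337; 90/337]
x' − x̄ = [-2775/337, -2250/337] = K·y
y = (KᵀK)⁻¹·Kᵀ·(x' − x̄) = [-25]
z = y + H·x̄ = [-25] + [27] = [2]

z = [2]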